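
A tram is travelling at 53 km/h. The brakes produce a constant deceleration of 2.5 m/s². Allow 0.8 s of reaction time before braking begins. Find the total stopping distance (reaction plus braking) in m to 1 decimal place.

Total stopping distance ≈ 55.1 m

53 km/h ÷ 3.6 = 14.7222 m/s.
Reaction distance = v·t_r = 14.7222 × 0.8 = 11.778 m.
Braking distance = v²/(2a) = 14.7222² / (2 × 2.500) = 216.743 / 5.000 = 43.349 m.
Total = 11.778 + 43.349 = 55.127 m.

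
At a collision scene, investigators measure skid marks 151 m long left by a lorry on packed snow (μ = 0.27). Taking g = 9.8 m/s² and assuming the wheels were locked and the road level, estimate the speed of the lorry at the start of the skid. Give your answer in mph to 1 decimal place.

Deceleration a = μg = 0.27 × 9.8 = 2.646 m/s².
v = √(2a·d) = √(2 × 2.646 × 151) = √799.092 = 28.2682 m/s.
= 28.2682 ÷ 0.44704 = 63.234 mph.

Initial speed ≈ 63.2 mph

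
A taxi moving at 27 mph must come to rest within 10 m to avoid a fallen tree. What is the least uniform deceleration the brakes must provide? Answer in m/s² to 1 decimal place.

Required deceleration ≈ 7.3 m/s²

27 mph × 0.44704 = 12.0701 m/s.
v² = 2a·d ⇒ a = v²/(2d) = 12.0701² / (2 × 10.000) = 145.687 / 20.000 = 7.2844 m/s².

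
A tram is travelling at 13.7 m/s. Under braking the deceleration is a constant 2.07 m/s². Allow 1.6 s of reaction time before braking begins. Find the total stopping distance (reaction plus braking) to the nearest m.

Total stopping distance ≈ 67 m

Reaction distance = v·t_r = 13.7000 × 1.6 = 21.920 m.
Braking distance = v²/(2a) = 13.7000² / (2 × 2.070) = 187.690 / 4.140 = 45.336 m.
Total = 21.920 + 45.336 = 67.256 m.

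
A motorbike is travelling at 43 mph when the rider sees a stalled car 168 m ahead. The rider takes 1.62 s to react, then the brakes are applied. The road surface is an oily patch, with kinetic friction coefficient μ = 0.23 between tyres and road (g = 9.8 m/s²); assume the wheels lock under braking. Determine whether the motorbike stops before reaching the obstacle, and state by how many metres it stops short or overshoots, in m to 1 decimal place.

43 mph × 0.44704 = 19.2227 m/s.
a = μg = 0.23 × 9.8 = 2.254 m/s².
Reaction distance = 19.2227 × 1.62 = 31.141 m.
Braking distance = v²/(2a) = 369.512 / 4.508 = 81.968 m.
Total stopping distance = 31.141 + 81.968 = 113.109 m, vs 168 m available — it stops with 168 − 113.109 = 54.891 m to spare.

Yes — it stops 54.9 m short of the obstacle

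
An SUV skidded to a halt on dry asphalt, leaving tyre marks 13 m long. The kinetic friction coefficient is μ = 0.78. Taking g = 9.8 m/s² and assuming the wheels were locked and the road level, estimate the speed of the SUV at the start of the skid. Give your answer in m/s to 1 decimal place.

Deceleration a = μg = 0.78 × 9.8 = 7.644 m/s².
v = √(2a·d) = √(2 × 7.644 × 13) = √198.744 = 14.0977 m/s.

Initial speed ≈ 14.1 m/s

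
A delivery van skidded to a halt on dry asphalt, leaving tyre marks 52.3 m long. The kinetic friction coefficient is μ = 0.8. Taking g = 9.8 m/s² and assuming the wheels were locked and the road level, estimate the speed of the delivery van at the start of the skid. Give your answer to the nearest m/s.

Initial speed ≈ 29 m/s

Deceleration a = μg = 0.8 × 9.8 = 7.840 m/s².
v = √(2a·d) = √(2 × 7.840 × 52.3) = √820.064 = 28.6368 m/s.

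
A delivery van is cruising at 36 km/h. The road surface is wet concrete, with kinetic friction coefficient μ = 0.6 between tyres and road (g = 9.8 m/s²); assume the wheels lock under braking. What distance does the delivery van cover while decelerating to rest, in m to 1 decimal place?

Braking distance ≈ 8.5 m

36 km/h ÷ 3.6 = 10.0000 m/s.
a = μg = 0.6 × 9.8 = 5.880 m/s².
Braking distance = v²/(2a) = 10.0000² / (2 × 5.880) = 100.000 / 11.760 = 8.503 m.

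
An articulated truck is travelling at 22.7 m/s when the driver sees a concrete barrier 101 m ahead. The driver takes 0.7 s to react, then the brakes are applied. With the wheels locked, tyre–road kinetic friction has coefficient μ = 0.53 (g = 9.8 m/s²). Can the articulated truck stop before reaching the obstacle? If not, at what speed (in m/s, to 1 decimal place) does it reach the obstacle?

Yes — it stops about 35.5 m short of the obstacle, so it never reaches it

a = μg = 0.53 × 9.8 = 5.194 m/s².
Reaction distance = 22.7000 × 0.7 = 15.890 m.
Braking distance = v²/(2a) = 515.290 / 10.388 = 49.604 m.
Total stopping distance = 15.890 + 49.604 = 65.494 m, vs 101 m available — it stops with 101 − 65.494 = 35.506 m to spare.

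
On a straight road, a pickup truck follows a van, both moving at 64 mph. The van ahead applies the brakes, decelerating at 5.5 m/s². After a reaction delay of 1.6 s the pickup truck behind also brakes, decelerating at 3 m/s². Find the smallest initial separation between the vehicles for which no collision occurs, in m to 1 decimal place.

64 mph × 0.44704 = 28.6106 m/s.
Leader travels v²/(2a_L) = 818.566 / 11.000 = 74.415 m before stopping.
Follower covers v·t_r = 28.6106 × 1.6 = 45.777 m while reacting, then v²/(2a_F) = 818.566 / 6.000 = 136.428 m while braking, for a total of 45.777 + 136.428 = 182.205 m.
Since a_F ≤ a_L and the follower starts braking later, the follower is never slower than the leader, so the closest approach is when both have stopped.
Minimum gap = 182.205 − 74.415 = 107.790 m.

Minimum gap ≈ 107.8 m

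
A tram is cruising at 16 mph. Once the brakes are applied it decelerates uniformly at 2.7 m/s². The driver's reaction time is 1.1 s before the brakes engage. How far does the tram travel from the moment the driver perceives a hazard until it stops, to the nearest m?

Total stopping distance ≈ 17 m

16 mph × 0.44704 = 7.1526 m/s.
Reaction distance = v·t_r = 7.1526 × 1.1 = 7.868 m.
Braking distance = v²/(2a) = 7.1526² / (2 × 2.700) = 51.160 / 5.400 = 9.474 m.
Total = 7.868 + 9.474 = 17.342 m.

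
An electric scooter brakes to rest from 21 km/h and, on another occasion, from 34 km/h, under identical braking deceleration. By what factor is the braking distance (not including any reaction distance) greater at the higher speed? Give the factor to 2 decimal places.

Factor ≈ 2.62

Braking distance d = v²/(2a), so with a fixed, d ∝ v².
Factor = (34/21)² = 1.6190² = 2.6212.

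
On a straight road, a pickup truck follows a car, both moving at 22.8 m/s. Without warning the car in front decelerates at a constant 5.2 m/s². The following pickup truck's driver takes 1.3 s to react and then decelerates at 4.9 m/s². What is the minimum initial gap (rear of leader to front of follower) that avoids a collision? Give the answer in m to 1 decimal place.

Leader travels v²/(2a_L) = 519.840 / 10.400 = 49.985 m before stopping.
Follower covers v·t_r = 22.8000 × 1.3 = 29.640 m while reacting, then v²/(2a_F) = 519.840 / 9.800 = 53.045 m while braking, for a total of 29.640 + 53.045 = 82.685 m.
Since a_F ≤ a_L and the follower starts braking later, the follower is never slower than the leader, so the closest approach is when both have stopped.
Minimum gap = 82.685 − 49.985 = 32.700 m.

Minimum gap ≈ 32.7 m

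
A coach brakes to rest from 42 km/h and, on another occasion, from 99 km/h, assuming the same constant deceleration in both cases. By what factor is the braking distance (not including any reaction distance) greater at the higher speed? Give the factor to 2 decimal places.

Braking distance d = v²/(2a), so with a fixed, d ∝ v².
Factor = (99/42)² = 2.3571² = 5.5559.

Factor ≈ 5.56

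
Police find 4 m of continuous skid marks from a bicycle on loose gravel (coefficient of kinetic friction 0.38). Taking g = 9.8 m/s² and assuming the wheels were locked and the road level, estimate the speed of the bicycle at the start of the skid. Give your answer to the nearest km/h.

Deceleration a = μg = 0.38 × 9.8 = 3.724 m/s².
v = √(2a·d) = √(2 × 3.724 × 4) = √29.792 = 5.4582 m/s.
= 5.4582 × 3.6 = 19.650 km/h.

Initial speed ≈ 20 km/h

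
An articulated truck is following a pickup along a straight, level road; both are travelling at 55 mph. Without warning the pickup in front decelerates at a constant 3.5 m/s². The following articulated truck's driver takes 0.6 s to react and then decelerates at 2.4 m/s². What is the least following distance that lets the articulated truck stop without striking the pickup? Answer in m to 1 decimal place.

Minimum gap ≈ 54.3 m

55 mph × 0.44704 = 24.5872 m/s.
Leader travels v²/(2a_L) = 604.530 / 7.000 = 86.361 m before stopping.
Follower covers v·t_r = 24.5872 × 0.6 = 14.752 m while reacting, then v²/(2a_F) = 604.530 / 4.800 = 125.944 m while braking, for a total of 14.752 + 125.944 = 140.696 m.
Since a_F ≤ a_L and the follower starts braking later, the follower is never slower than the leader, so the closest approach is when both have stopped.
Minimum gap = 140.696 − 86.361 = 54.335 m.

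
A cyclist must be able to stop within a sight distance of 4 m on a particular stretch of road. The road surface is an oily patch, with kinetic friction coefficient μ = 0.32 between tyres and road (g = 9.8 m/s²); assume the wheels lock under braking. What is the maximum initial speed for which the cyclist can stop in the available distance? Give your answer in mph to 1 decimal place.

a = μg = 0.32 × 9.8 = 3.136 m/s².
v²/(2a) = d ⇒ v = √(2 × 3.136 × 4) = √25.09 = 5.0090 m/s.
5.0090 m/s ÷ 0.44704 = 11.205 mph.

Maximum speed ≈ 11.2 mph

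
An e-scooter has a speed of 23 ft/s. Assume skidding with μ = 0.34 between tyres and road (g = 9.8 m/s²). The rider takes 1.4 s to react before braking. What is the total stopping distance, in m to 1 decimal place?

Total stopping distance ≈ 17.2 m

23 ft/s × 0.3048 = 7.0104 m/s.
a = μg = 0.34 × 9.8 = 3.332 m/s².
Reaction distance = v·t_r = 7.0104 × 1.4 = 9.815 m.
Braking distance = v²/(2a) = 7.0104² / (2 × 3.332) = 49.146 / 6.664 = 7.375 m.
Total = 9.815 + 7.375 = 17.190 m.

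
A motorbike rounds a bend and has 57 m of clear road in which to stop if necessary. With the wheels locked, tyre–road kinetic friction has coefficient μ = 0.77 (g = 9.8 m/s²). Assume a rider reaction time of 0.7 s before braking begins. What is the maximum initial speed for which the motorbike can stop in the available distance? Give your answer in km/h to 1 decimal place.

Maximum speed ≈ 88.3 km/h

a = μg = 0.77 × 9.8 = 7.546 m/s².
Stopping distance: v·t_r + v²/(2a) = 57 with t_r = 0.7 s and a = 7.546 m/s².
So v² + 10.564 v − 860.24 = 0.
Positive root: v = −a·t_r + √((a·t_r)² + 2a·d) = −5.282 + √(27.900 + 860.24) = 24.5197 m/s.
24.5197 m/s × 3.6 = 88.271 km/h.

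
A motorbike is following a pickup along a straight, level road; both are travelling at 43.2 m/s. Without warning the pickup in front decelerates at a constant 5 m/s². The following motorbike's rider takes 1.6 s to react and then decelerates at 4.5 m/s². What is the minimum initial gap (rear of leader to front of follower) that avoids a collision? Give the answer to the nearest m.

Minimum gap ≈ 90 m

Leader travels v²/(2a_L) = 1866.240 / 10.000 = 186.624 m before stopping.
Follower covers v·t_r = 43.2000 × 1.6 = 69.120 m while reacting, then v²/(2a_F) = 1866.240 / 9.000 = 207.360 m while braking, for a total of 69.120 + 207.360 = 276.480 m.
Since a_F ≤ a_L and the follower starts braking later, the follower is never slower than the leader, so the closest approach is when both have stopped.
Minimum gap = 276.480 − 186.624 = 89.856 m.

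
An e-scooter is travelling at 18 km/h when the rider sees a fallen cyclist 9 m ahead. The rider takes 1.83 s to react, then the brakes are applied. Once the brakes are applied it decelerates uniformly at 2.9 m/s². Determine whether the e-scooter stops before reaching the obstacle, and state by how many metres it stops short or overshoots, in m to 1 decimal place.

No — it overshoots by 4.5 m

18 km/h ÷ 3.6 = 5.0000 m/s.
Reaction distance = 5.0000 × 1.83 = 9.150 m.
Braking distance = v²/(2a) = 25.000 / 5.800 = 4.310 m.
Total stopping distance = 9.150 + 4.310 = 13.460 m, vs 9 m available — it cannot stop in time and overshoots by 13.460 − 9 = 4.460 m.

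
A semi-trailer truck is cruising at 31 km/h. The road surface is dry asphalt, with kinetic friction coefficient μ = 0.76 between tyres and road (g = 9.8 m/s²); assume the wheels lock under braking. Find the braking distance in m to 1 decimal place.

Braking distance ≈ 5.0 m

31 km/h ÷ 3.6 = 8.6111 m/s.
a = μg = 0.76 × 9.8 = 7.448 m/s².
Braking distance = v²/(2a) = 8.6111² / (2 × 7.448) = 74.151 / 14.896 = 4.978 m.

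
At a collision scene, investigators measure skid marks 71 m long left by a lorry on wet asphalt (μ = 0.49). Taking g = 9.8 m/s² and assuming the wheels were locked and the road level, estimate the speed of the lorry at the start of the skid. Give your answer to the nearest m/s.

Initial speed ≈ 26 m/s

Deceleration a = μg = 0.49 × 9.8 = 4.802 m/s².
v = √(2a·d) = √(2 × 4.802 × 71) = √681.884 = 26.1129 m/s.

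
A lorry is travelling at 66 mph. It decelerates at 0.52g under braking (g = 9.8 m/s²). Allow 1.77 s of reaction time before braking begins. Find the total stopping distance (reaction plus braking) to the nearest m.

Total stopping distance ≈ 138 m

66 mph × 0.44704 = 29.5046 m/s.
a = 0.52 × 9.8 = 5.096 m/s².
Reaction distance = v·t_r = 29.5046 × 1.77 = 52.223 m.
Braking distance = v²/(2a) = 29.5046² / (2 × 5.096) = 870.521 / 10.192 = 85.412 m.
Total = 52.223 + 85.412 = 137.635 m.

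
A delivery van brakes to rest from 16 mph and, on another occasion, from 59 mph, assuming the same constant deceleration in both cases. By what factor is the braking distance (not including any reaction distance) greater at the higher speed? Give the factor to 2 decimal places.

Braking distance d = v²/(2a), so with a fixed, d ∝ v².
Factor = (59/16)² = 3.6875² = 13.5977.

Factor ≈ 13.60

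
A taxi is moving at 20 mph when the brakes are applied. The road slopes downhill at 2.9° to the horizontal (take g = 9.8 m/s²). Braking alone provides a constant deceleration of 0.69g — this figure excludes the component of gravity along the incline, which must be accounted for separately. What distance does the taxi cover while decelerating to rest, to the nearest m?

20 mph × 0.44704 = 8.9408 m/s.
a = 0.69 × 9.8 = 6.762 m/s².
Gravity along the downhill slope reduces the braking deceleration: a_eff = 6.762 − 9.8·sin 2.9° = 6.762 − 0.496 = 6.266 m/s².
Braking distance = v²/(2a) = 8.9408² / (2 × 6.266) = 79.938 / 12.532 = 6.379 m.

Braking distance ≈ 6 m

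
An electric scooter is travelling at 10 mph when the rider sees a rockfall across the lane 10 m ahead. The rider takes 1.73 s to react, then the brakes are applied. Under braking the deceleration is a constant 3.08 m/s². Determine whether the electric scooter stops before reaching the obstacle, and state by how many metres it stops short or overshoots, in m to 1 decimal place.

10 mph × 0.44704 = 4.4704 m/s.
Reaction distance = 4.4704 × 1.73 = 7.734 m.
Braking distance = v²/(2a) = 19.984 / 6.160 = 3.244 m.
Total stopping distance = 7.734 + 3.244 = 10.978 m, vs 10 m available — it cannot stop in time and overshoots by 10.978 − 10 = 0.978 m.

No — it overshoots by 1.0 m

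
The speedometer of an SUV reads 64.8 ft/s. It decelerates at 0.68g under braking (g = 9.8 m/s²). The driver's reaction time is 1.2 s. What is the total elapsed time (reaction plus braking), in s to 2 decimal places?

Total time ≈ 4.16 s

64.8 ft/s × 0.3048 = 19.7510 m/s.
a = 0.68 × 9.8 = 6.664 m/s².
Braking time = v/a = 19.7510 / 6.664 = 2.964 s.
Total = 1.2 + 2.964 = 4.164 s.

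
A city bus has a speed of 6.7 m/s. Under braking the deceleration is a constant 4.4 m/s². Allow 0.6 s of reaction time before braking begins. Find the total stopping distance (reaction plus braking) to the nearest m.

Reaction distance = v·t_r = 6.7000 × 0.6 = 4.020 m.
Braking distance = v²/(2a) = 6.7000² / (2 × 4.400) = 44.890 / 8.800 = 5.101 m.
Total = 4.020 + 5.101 = 9.121 m.

Total stopping distance ≈ 9 m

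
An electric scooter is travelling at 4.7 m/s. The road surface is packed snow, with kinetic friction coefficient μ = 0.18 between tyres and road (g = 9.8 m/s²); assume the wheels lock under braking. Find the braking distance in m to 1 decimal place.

a = μg = 0.18 × 9.8 = 1.764 m/s².
Braking distance = v²/(2a) = 4.7000² / (2 × 1.764) = 22.090 / 3.528 = 6.261 m.

Braking distance ≈ 6.3 m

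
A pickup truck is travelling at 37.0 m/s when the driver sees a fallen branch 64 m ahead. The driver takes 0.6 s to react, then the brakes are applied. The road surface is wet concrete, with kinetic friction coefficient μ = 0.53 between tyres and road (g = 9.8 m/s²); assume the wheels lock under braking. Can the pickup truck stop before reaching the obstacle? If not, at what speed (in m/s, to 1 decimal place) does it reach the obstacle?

No — it strikes the obstacle at 30.6 m/s

a = μg = 0.53 × 9.8 = 5.194 m/s².
Reaction distance = 37.0000 × 0.6 = 22.200 m.
Braking distance needed to stop: v²/(2a) = 1369.000 / 10.388 = 131.787 m, so total needed = 22.200 + 131.787 = 153.987 m > 64 m — it cannot stop.
Distance remaining when braking begins: 64 − 22.200 = 41.800 m.
v² = v₀² − 2a·d = 1369.000 − 2 × 5.194 × 41.800 = 934.782 m²/s².
v = √934.782 = 30.574 m/s.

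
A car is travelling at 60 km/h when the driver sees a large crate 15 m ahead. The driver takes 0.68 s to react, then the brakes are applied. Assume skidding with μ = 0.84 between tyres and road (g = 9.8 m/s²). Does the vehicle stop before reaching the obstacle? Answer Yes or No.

No

60 km/h ÷ 3.6 = 16.6667 m/s.
a = μg = 0.84 × 9.8 = 8.232 m/s².
Reaction distance = 16.6667 × 0.68 = 11.333 m.
Braking distance = v²/(2a) = 277.779 / 16.464 = 16.872 m.
Total stopping distance = 11.333 + 16.872 = 28.205 m, vs 15 m available — it cannot stop in time and overshoots by 28.205 − 15 = 13.205 m.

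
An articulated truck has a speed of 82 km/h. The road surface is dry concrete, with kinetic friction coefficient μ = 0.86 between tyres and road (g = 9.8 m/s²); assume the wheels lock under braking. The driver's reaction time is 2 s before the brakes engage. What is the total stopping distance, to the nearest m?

Total stopping distance ≈ 76 m

82 km/h ÷ 3.6 = 22.7778 m/s.
a = μg = 0.86 × 9.8 = 8.428 m/s².
Reaction distance = v·t_r = 22.7778 × 2 = 45.556 m.
Braking distance = v²/(2a) = 22.7778² / (2 × 8.428) = 518.828 / 16.856 = 30.780 m.
Total = 45.556 + 30.780 = 76.336 m.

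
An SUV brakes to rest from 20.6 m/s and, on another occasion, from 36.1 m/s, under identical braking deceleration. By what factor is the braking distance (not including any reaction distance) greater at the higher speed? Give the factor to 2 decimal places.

Factor ≈ 3.07

Braking distance d = v²/(2a), so with a fixed, d ∝ v².
Factor = (36.1/20.6)² = 1.7524² = 3.0709.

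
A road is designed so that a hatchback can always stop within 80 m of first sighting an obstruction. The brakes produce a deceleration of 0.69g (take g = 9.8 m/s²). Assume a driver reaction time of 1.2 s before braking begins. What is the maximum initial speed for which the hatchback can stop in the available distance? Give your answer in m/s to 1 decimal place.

Maximum speed ≈ 25.8 m/s

a = 0.69 × 9.8 = 6.762 m/s².
Stopping distance: v·t_r + v²/(2a) = 80 with t_r = 1.2 s and a = 6.762 m/s².
So v² + 16.229 v − 1081.92 = 0.
Positive root: v = −a·t_r + √((a·t_r)² + 2a·d) = −8.114 + √(65.837 + 1081.92) = 25.7646 m/s.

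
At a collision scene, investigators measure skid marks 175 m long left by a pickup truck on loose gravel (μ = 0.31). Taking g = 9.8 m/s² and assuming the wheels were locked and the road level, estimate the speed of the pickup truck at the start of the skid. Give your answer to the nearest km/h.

Initial speed ≈ 117 km/h

Deceleration a = μg = 0.31 × 9.8 = 3.038 m/s².
v = √(2a·d) = √(2 × 3.038 × 175) = √1063.300 = 32.6083 m/s.
= 32.6083 × 3.6 = 117.390 km/h.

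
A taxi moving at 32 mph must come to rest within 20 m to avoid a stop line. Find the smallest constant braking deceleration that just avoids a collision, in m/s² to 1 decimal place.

Required deceleration ≈ 5.1 m/s²

32 mph × 0.44704 = 14.3053 m/s.
v² = 2a·d ⇒ a = v²/(2d) = 14.3053² / (2 × 20.000) = 204.642 / 40.000 = 5.1160 m/s².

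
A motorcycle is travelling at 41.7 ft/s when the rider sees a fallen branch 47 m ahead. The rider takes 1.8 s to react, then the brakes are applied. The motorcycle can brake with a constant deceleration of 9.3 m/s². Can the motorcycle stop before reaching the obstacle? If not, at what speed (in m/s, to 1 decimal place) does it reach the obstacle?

41.7 ft/s × 0.3048 = 12.7102 m/s.
Reaction distance = 12.7102 × 1.8 = 22.878 m.
Braking distance = v²/(2a) = 161.549 / 18.600 = 8.685 m.
Total stopping distance = 22.878 + 8.685 = 31.563 m, vs 47 m available — it stops with 47 − 31.563 = 15.437 m to spare.

Yes — it stops about 15.4 m short of the obstacle, so it never reaches it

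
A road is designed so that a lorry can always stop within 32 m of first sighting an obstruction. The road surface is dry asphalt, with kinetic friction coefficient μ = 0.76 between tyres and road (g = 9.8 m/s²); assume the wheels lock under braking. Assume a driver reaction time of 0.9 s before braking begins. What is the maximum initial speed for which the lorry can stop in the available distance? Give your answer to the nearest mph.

a = μg = 0.76 × 9.8 = 7.448 m/s².
Stopping distance: v·t_r + v²/(2a) = 32 with t_r = 0.9 s and a = 7.448 m/s².
So v² + 13.406 v − 476.67 = 0.
Positive root: v = −a·t_r + √((a·t_r)² + 2a·d) = −6.703 + √(44.930 + 476.67) = 16.1356 m/s.
16.1356 m/s ÷ 0.44704 = 36.094 mph.

Maximum speed ≈ 36 mph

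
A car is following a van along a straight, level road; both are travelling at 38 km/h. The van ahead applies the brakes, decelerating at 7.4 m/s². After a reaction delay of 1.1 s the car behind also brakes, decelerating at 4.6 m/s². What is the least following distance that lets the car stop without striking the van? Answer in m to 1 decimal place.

38 km/h ÷ 3.6 = 10.5556 m/s.
Leader travels v²/(2a_L) = 111.421 / 14.800 = 7.528 m before stopping.
Follower covers v·t_r = 10.5556 × 1.1 = 11.611 m while reacting, then v²/(2a_F) = 111.421 / 9.200 = 12.111 m while braking, for a total of 11.611 + 12.111 = 23.722 m.
Since a_F ≤ a_L and the follower starts braking later, the follower is never slower than the leader, so the closest approach is when both have stopped.
Minimum gap = 23.722 − 7.528 = 16.194 m.

Minimum gap ≈ 16.2 m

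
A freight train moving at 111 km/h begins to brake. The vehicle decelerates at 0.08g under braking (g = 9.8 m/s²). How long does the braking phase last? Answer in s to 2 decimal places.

111 km/h ÷ 3.6 = 30.8333 m/s.
a = 0.08 × 9.8 = 0.784 m/s².
Braking time = v/a = 30.8333 / 0.784 = 39.328 s.

Braking time ≈ 39.33 s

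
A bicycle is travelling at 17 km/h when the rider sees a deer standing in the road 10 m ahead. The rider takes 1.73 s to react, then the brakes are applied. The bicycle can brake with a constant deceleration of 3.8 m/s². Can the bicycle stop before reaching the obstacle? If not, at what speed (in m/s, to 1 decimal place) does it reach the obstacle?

17 km/h ÷ 3.6 = 4.7222 m/s.
Reaction distance = 4.7222 × 1.73 = 8.169 m.
Braking distance needed to stop: v²/(2a) = 22.299 / 7.600 = 2.934 m, so total needed = 8.169 + 2.934 = 11.103 m > 10 m — it cannot stop.
Distance remaining when braking begins: 10 − 8.169 = 1.831 m.
v² = v₀² − 2a·d = 22.299 − 2 × 3.800 × 1.831 = 8.383 m²/s².
v = √8.383 = 2.895 m/s.

No — it strikes the obstacle at 2.9 m/s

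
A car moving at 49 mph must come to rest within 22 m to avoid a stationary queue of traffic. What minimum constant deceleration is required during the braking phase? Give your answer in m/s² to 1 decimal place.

Required deceleration ≈ 10.9 m/s²

49 mph × 0.44704 = 21.9050 m/s.
v² = 2a·d ⇒ a = v²/(2d) = 21.9050² / (2 × 22.000) = 479.829 / 44.000 = 10.9052 m/s².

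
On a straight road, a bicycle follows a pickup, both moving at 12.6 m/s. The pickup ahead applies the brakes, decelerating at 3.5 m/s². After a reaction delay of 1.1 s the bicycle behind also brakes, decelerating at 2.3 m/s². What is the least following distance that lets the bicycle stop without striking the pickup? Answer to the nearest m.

Leader travels v²/(2a_L) = 158.760 / 7.000 = 22.680 m before stopping.
Follower covers v·t_r = 12.6000 × 1.1 = 13.860 m while reacting, then v²/(2a_F) = 158.760 / 4.600 = 34.513 m while braking, for a total of 13.860 + 34.513 = 48.373 m.
Since a_F ≤ a_L and the follower starts braking later, the follower is never slower than the leader, so the closest approach is when both have stopped.
Minimum gap = 48.373 − 22.680 = 25.693 m.

Minimum gap ≈ 26 m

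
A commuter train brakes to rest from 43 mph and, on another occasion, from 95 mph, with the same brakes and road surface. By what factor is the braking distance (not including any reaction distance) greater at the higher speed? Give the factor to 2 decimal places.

Factor ≈ 4.88

Braking distance d = v²/(2a), so with a fixed, d ∝ v².
Factor = (95/43)² = 2.2093² = 4.8810.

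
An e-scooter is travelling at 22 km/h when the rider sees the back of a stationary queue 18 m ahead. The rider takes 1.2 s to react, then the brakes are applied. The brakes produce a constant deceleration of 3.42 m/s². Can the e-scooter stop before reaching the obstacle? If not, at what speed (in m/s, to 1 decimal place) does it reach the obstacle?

22 km/h ÷ 3.6 = 6.1111 m/s.
Reaction distance = 6.1111 × 1.2 = 7.333 m.
Braking distance = v²/(2a) = 37.346 / 6.840 = 5.460 m.
Total stopping distance = 7.333 + 5.460 = 12.793 m, vs 18 m available — it stops with 18 − 12.793 = 5.207 m to spare.

Yes — it stops about 5.2 m short of the obstacle, so it never reaches it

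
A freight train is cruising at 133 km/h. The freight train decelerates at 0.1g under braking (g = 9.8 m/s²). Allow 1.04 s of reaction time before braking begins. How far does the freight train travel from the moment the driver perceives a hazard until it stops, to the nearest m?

133 km/h ÷ 3.6 = 36.9444 m/s.
a = 0.1 × 9.8 = 0.980 m/s².
Reaction distance = v·t_r = 36.9444 × 1.04 = 38.422 m.
Braking distance = v²/(2a) = 36.9444² / (2 × 0.980) = 1364.889 / 1.960 = 696.372 m.
Total = 38.422 + 696.372 = 734.794 m.

Total stopping distance ≈ 735 m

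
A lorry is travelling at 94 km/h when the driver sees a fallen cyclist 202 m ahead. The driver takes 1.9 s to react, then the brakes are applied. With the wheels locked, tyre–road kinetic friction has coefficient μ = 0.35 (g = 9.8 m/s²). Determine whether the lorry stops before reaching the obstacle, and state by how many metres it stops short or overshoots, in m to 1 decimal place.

94 km/h ÷ 3.6 = 26.1111 m/s.
a = μg = 0.35 × 9.8 = 3.430 m/s².
Reaction distance = 26.1111 × 1.9 = 49.611 m.
Braking distance = v²/(2a) = 681.790 / 6.860 = 99.386 m.
Total stopping distance = 49.611 + 99.386 = 148.997 m, vs 202 m available — it stops with 202 − 148.997 = 53.003 m to spare.

Yes — it stops 53.0 m short of the obstacle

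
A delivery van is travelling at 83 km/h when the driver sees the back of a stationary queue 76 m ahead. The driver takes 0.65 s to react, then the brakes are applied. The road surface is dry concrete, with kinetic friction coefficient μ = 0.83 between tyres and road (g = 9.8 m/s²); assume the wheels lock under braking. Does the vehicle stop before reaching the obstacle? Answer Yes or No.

Yes

83 km/h ÷ 3.6 = 23.0556 m/s.
a = μg = 0.83 × 9.8 = 8.134 m/s².
Reaction distance = 23.0556 × 0.65 = 14.986 m.
Braking distance = v²/(2a) = 531.561 / 16.268 = 32.675 m.
Total stopping distance = 14.986 + 32.675 = 47.661 m, vs 76 m available — it stops with 76 − 47.661 = 28.339 m to spare.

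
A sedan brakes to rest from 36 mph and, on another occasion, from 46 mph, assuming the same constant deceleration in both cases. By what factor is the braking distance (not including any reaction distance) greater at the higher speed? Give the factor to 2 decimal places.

Factor ≈ 1.63

Braking distance d = v²/(2a), so with a fixed, d ∝ v².
Factor = (46/36)² = 1.2778² = 1.6328.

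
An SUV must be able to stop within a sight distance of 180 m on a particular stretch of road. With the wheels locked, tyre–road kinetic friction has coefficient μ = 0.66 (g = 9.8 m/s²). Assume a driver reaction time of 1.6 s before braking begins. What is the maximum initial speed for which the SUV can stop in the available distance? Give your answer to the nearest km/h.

a = μg = 0.66 × 9.8 = 6.468 m/s².
Stopping distance: v·t_r + v²/(2a) = 180 with t_r = 1.6 s and a = 6.468 m/s².
So v² + 20.698 v − 2328.48 = 0.
Positive root: v = −a·t_r + √((a·t_r)² + 2a·d) = −10.349 + √(107.102 + 2328.48) = 39.0026 m/s.
39.0026 m/s × 3.6 = 140.409 km/h.

Maximum speed ≈ 140 km/h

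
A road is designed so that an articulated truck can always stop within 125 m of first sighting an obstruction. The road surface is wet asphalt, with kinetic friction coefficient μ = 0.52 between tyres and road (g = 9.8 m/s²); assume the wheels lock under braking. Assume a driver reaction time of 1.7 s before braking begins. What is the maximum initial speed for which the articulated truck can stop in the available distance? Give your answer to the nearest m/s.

a = μg = 0.52 × 9.8 = 5.096 m/s².
Stopping distance: v·t_r + v²/(2a) = 125 with t_r = 1.7 s and a = 5.096 m/s².
So v² + 17.326 v − 1274.00 = 0.
Positive root: v = −a·t_r + √((a·t_r)² + 2a·d) = −8.663 + √(75.048 + 1274.00) = 28.0664 m/s.

Maximum speed ≈ 28 m/s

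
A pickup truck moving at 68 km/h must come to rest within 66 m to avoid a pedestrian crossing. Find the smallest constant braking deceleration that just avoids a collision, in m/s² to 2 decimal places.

Required deceleration ≈ 2.70 m/s²

68 km/h ÷ 3.6 = 18.8889 m/s.
v² = 2a·d ⇒ a = v²/(2d) = 18.8889² / (2 × 66.000) = 356.791 / 132.000 = 2.7030 m/s².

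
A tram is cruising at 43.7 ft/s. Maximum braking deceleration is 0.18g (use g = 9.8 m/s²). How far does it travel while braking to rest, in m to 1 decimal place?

43.7 ft/s × 0.3048 = 13.3198 m/s.
a = 0.18 × 9.8 = 1.764 m/s².
Braking distance = v²/(2a) = 13.3198² / (2 × 1.764) = 177.417 / 3.528 = 50.288 m.

Braking distance ≈ 50.3 m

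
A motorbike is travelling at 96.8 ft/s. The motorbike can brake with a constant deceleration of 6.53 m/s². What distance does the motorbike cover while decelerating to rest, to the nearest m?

96.8 ft/s × 0.3048 = 29.5046 m/s.
Braking distance = v²/(2a) = 29.5046² / (2 × 6.530) = 870.521 / 13.060 = 66.656 m.

Braking distance ≈ 67 m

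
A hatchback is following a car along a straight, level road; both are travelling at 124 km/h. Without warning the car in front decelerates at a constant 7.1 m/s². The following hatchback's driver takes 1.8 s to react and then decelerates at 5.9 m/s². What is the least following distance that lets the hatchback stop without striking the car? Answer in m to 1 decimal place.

124 km/h ÷ 3.6 = 34.4444 m/s.
Leader travels v²/(2a_L) = 1186.417 / 14.200 = 83.550 m before stopping.
Follower covers v·t_r = 34.4444 × 1.8 = 62.000 m while reacting, then v²/(2a_F) = 1186.417 / 11.800 = 100.544 m while braking, for a total of 62.000 + 100.544 = 162.544 m.
Since a_F ≤ a_L and the follower starts braking later, the follower is never slower than the leader, so the closest approach is when both have stopped.
Minimum gap = 162.544 − 83.550 = 78.994 m.

Minimum gap ≈ 79.0 m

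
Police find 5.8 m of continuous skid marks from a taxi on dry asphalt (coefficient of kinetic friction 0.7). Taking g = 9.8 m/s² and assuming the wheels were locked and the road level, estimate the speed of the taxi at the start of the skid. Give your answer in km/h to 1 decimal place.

Deceleration a = μg = 0.7 × 9.8 = 6.860 m/s².
v = √(2a·d) = √(2 × 6.860 × 5.8) = √79.576 = 8.9205 m/s.
= 8.9205 × 3.6 = 32.114 km/h.

Initial speed ≈ 32.1 km/h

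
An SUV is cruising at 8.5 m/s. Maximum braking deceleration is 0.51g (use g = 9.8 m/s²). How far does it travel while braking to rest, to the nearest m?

a = 0.51 × 9.8 = 4.998 m/s².
Braking distance = v²/(2a) = 8.5000² / (2 × 4.998) = 72.250 / 9.996 = 7.228 m.

Braking distance ≈ 7 m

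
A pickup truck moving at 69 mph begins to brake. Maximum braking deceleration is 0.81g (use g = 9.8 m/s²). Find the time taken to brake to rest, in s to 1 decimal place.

Braking time ≈ 3.9 s

69 mph × 0.44704 = 30.8458 m/s.
a = 0.81 × 9.8 = 7.938 m/s².
Braking time = v/a = 30.8458 / 7.938 = 3.886 s.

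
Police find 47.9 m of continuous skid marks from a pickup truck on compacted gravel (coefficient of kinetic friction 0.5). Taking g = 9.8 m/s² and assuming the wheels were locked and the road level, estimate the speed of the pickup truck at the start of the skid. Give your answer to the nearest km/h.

Initial speed ≈ 78 km/h

Deceleration a = μg = 0.5 × 9.8 = 4.900 m/s².
v = √(2a·d) = √(2 × 4.900 × 47.9) = √469.420 = 21.6661 m/s.
= 21.6661 × 3.6 = 77.998 km/h.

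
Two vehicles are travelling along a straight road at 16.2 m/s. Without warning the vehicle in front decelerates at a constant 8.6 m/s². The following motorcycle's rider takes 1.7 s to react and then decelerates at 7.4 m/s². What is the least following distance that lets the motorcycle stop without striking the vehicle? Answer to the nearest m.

Leader travels v²/(2a_L) = 262.440 / 17.200 = 15.258 m before stopping.
Follower covers v·t_r = 16.2000 × 1.7 = 27.540 m while reacting, then v²/(2a_F) = 262.440 / 14.800 = 17.732 m while braking, for a total of 27.540 + 17.732 = 45.272 m.
Since a_F ≤ a_L and the follower starts braking later, the follower is never slower than the leader, so the closest approach is when both have stopped.
Minimum gap = 45.272 − 15.258 = 30.014 m.

Minimum gap ≈ 30 m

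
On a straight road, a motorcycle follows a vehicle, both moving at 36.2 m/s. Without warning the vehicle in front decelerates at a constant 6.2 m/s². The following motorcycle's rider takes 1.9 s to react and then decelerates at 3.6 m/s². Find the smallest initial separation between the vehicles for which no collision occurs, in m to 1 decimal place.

Minimum gap ≈ 145.1 m

Leader travels v²/(2a_L) = 1310.440 / 12.400 = 105.681 m before stopping.
Follower covers v·t_r = 36.2000 × 1.9 = 68.780 m while reacting, then v²/(2a_F) = 1310.440 / 7.200 = 182.006 m while braking, for a total of 68.780 + 182.006 = 250.786 m.
Since a_F ≤ a_L and the follower starts braking later, the follower is never slower than the leader, so the closest approach is when both have stopped.
Minimum gap = 250.786 − 105.681 = 145.105 m.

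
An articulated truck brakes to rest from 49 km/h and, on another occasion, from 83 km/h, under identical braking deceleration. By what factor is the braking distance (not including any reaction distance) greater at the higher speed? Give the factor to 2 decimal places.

Braking distance d = v²/(2a), so with a fixed, d ∝ v².
Factor = (83/49)² = 1.6939² = 2.8693.

Factor ≈ 2.87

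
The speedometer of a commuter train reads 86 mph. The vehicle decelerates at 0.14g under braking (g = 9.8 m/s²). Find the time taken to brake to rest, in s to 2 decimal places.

Braking time ≈ 28.02 s

86 mph × 0.44704 = 38.4454 m/s.
a = 0.14 × 9.8 = 1.372 m/s².
Braking time = v/a = 38.4454 / 1.372 = 28.021 s.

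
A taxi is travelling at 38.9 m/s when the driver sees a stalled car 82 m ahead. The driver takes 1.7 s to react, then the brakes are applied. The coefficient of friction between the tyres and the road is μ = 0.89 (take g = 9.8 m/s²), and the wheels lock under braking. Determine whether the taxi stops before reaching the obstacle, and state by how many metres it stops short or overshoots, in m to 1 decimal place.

No — it overshoots by 70.9 m

a = μg = 0.89 × 9.8 = 8.722 m/s².
Reaction distance = 38.9000 × 1.7 = 66.130 m.
Braking distance = v²/(2a) = 1513.210 / 17.444 = 86.747 m.
Total stopping distance = 66.130 + 86.747 = 152.877 m, vs 82 m available — it cannot stop in time and overshoots by 152.877 − 82 = 70.877 m.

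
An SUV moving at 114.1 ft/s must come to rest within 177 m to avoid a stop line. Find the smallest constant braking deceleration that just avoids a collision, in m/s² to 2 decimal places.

114.1 ft/s × 0.3048 = 34.7777 m/s.
v² = 2a·d ⇒ a = v²/(2d) = 34.7777² / (2 × 177.000) = 1209.488 / 354.000 = 3.4166 m/s².

Required deceleration ≈ 3.42 m/s²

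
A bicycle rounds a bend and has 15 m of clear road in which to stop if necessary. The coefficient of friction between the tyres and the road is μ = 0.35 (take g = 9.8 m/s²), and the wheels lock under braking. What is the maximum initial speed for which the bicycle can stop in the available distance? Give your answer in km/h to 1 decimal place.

a = μg = 0.35 × 9.8 = 3.430 m/s².
v²/(2a) = d ⇒ v = √(2 × 3.430 × 15) = √102.90 = 10.1440 m/s.
10.1440 m/s × 3.6 = 36.518 km/h.

Maximum speed ≈ 36.5 km/h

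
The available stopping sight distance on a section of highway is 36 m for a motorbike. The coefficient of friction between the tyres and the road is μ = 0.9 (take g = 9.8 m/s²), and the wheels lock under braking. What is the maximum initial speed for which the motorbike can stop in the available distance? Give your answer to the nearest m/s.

Maximum speed ≈ 25 m/s

a = μg = 0.9 × 9.8 = 8.820 m/s².
v²/(2a) = d ⇒ v = √(2 × 8.820 × 36) = √635.04 = 25.2000 m/s.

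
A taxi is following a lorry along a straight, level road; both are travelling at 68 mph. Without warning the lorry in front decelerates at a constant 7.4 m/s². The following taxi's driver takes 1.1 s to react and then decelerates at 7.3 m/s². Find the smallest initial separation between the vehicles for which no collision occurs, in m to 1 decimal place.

68 mph × 0.44704 = 30.3987 m/s.
Leader travels v²/(2a_L) = 924.081 / 14.800 = 62.438 m before stopping.
Follower covers v·t_r = 30.3987 × 1.1 = 33.439 m while reacting, then v²/(2a_F) = 924.081 / 14.600 = 63.293 m while braking, for a total of 33.439 + 63.293 = 96.732 m.
Since a_F ≤ a_L and the follower starts braking later, the follower is never slower than the leader, so the closest approach is when both have stopped.
Minimum gap = 96.732 − 62.438 = 34.294 m.

Minimum gap ≈ 34.3 m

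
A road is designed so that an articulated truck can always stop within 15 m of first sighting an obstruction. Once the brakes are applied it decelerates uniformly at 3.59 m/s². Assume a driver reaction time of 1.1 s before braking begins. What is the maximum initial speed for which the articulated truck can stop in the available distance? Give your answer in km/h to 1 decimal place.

Maximum speed ≈ 25.8 km/h

Stopping distance: v·t_r + v²/(2a) = 15 with t_r = 1.1 s and a = 3.590 m/s².
So v² + 7.898 v − 107.70 = 0.
Positive root: v = −a·t_r + √((a·t_r)² + 2a·d) = −3.949 + √(15.595 + 107.70) = 7.1548 m/s.
7.1548 m/s × 3.6 = 25.757 km/h.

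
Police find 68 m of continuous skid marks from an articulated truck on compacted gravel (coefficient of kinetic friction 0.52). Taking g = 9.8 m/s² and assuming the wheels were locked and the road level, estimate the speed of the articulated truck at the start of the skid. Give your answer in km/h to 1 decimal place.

Initial speed ≈ 94.8 km/h

Deceleration a = μg = 0.52 × 9.8 = 5.096 m/s².
v = √(2a·d) = √(2 × 5.096 × 68) = √693.056 = 26.3260 m/s.
= 26.3260 × 3.6 = 94.774 km/h.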